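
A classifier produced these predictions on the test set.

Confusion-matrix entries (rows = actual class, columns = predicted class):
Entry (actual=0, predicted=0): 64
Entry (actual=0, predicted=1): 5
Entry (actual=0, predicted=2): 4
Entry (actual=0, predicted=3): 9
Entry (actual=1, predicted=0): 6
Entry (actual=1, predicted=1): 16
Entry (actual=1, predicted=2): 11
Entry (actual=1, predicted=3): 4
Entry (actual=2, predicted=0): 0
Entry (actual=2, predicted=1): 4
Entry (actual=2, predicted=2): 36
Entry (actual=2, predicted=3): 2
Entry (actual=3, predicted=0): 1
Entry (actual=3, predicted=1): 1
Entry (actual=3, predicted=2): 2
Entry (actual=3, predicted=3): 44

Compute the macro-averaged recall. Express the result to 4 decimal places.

0.7467

Per-class recall (TP/(TP+FN)):
  0: TP=64, FN=5+4+9=18 → 64/82 = 0.78049
  1: TP=16, FN=6+11+4=21 → 16/37 = 0.43243
  2: TP=36, FN=0+4+2=6 → 36/42 = 0.85714
  3: TP=44, FN=1+1+2=4 → 44/48 = 0.91667
Macro-recall = mean = (0.78049 + 0.43243 + 0.85714 + 0.91667) / 4 = 0.7467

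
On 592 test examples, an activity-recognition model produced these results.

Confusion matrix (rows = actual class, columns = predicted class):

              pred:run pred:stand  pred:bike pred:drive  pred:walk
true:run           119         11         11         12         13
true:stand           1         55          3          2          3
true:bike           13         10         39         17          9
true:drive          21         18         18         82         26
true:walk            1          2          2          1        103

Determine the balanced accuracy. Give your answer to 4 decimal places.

0.6923

Balanced accuracy = mean of per-class recall.
  run: recall = 119/166 = 0.71687
  stand: recall = 55/64 = 0.85938
  bike: recall = 39/88 = 0.44318
  drive: recall = 82/165 = 0.49697
  walk: recall = 103/109 = 0.94495
Mean = (0.71687 + 0.85938 + 0.44318 + 0.49697 + 0.94495) / 5 = 0.6923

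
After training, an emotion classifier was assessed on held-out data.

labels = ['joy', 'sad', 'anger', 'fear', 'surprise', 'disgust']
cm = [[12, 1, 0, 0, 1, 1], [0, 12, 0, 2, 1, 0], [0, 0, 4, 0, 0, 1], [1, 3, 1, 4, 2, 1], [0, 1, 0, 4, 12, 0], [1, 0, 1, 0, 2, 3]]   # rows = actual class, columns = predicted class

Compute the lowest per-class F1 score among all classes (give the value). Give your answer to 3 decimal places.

Per-class F1 score (2·TP/(2·TP+FP+FN)):
  joy: TP=12, FP=0+0+1+0+1=2, FN=1+0+0+1+1=3 → 24/29 = 0.8276
  sad: TP=12, FP=1+0+3+1+0=5, FN=0+0+2+1+0=3 → 24/32 = 0.7500
  anger: TP=4, FP=0+0+1+0+1=2, FN=0+0+0+0+1=1 → 8/11 = 0.7273
  fear: TP=4, FP=0+2+0+4+0=6, FN=1+3+1+2+1=8 → 8/22 = 0.3636
  surprise: TP=12, FP=1+1+0+2+2=6, FN=0+1+0+4+0=5 → 24/35 = 0.6857
  disgust: TP=3, FP=1+0+1+1+0=3, FN=1+0+1+0+2=4 → 6/13 = 0.4615
Lowest is class 'fear' with F1 score = 0.364.

0.364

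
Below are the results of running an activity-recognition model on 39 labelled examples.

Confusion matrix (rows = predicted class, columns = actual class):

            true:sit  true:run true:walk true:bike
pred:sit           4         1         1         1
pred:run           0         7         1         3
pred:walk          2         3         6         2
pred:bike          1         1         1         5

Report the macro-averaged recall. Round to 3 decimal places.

Per-class recall (TP/(TP+FN)):
  sit: TP=4, FN=0+2+1=3 → 4/7 = 0.5714
  run: TP=7, FN=1+3+1=5 → 7/12 = 0.5833
  walk: TP=6, FN=1+1+1=3 → 6/9 = 0.6667
  bike: TP=5, FN=1+3+2=6 → 5/11 = 0.4545
Macro-recall = mean = (0.5714 + 0.5833 + 0.6667 + 0.4545) / 4 = 0.569

0.569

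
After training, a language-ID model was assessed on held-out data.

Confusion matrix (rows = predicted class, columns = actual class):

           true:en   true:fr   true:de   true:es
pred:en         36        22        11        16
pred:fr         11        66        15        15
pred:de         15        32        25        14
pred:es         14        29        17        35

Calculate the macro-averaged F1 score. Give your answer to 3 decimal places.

0.422

Per-class F1 score (2·TP/(2·TP+FP+FN)):
  en: TP=36, FP=22+11+16=49, FN=11+15+14=40 → 72/161 = 0.4472
  fr: TP=66, FP=11+15+15=41, FN=22+32+29=83 → 132/256 = 0.5156
  de: TP=25, FP=15+32+14=61, FN=11+15+17=43 → 50/154 = 0.3247
  es: TP=35, FP=14+29+17=60, FN=16+15+14=45 → 70/175 = 0.4000
Macro-F1 score = mean = (0.4472 + 0.5156 + 0.3247 + 0.4000) / 4 = 0.422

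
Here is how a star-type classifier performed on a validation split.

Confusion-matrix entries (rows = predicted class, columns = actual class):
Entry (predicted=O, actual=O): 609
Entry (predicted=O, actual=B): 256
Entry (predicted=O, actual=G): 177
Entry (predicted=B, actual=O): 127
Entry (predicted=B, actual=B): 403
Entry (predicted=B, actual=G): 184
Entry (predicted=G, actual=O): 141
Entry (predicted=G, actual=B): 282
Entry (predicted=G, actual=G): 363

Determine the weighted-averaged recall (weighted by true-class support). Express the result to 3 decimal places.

0.541

Per-class recall (TP/(TP+FN)):
  O: TP=609, FN=127+141=268 → 609/877 = 0.6944
  B: TP=403, FN=256+282=538 → 403/941 = 0.4283
  G: TP=363, FN=177+184=361 → 363/724 = 0.5014
Weighted-recall = Σ (supportᵢ/N)·recallᵢ with N=2542: (877/2542)·0.6944 + (941/2542)·0.4283 + (724/2542)·0.5014 = 0.541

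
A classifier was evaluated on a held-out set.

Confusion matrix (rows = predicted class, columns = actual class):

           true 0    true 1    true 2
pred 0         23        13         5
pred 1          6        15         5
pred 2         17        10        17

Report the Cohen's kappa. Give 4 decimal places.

Observed agreement pₒ = trace/N = 55/111 = 0.49550
Expected agreement pₑ = Σ (rowᵢ·colᵢ)/N² = (46·41 + 38·26 + 27·44)/111² = 0.32968
κ = (pₒ − pₑ)/(1 − pₑ) = (0.49550 − 0.32968)/(1 − 0.32968) = 0.2474

0.2474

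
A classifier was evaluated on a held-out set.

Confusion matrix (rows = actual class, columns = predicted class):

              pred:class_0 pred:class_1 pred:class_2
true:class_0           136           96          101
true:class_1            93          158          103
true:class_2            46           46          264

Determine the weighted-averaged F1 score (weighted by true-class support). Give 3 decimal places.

Per-class F1 score (2·TP/(2·TP+FP+FN)):
  class_0: TP=136, FP=93+46=139, FN=96+101=197 → 272/608 = 0.4474
  class_1: TP=158, FP=96+46=142, FN=93+103=196 → 316/654 = 0.4832
  class_2: TP=264, FP=101+103=204, FN=46+46=92 → 528/824 = 0.6408
Weighted-F1 score = Σ (supportᵢ/N)·F1 scoreᵢ with N=1043: (333/1043)·0.4474 + (354/1043)·0.4832 + (356/1043)·0.6408 = 0.526

0.526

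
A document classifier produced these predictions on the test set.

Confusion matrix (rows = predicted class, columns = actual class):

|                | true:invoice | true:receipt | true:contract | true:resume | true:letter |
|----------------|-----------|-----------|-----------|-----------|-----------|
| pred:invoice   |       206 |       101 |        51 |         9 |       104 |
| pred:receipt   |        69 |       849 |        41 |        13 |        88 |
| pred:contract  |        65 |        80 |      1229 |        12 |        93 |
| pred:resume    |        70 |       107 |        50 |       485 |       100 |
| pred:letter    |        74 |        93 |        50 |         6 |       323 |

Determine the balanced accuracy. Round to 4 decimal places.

Balanced accuracy = mean of per-class recall.
  invoice: recall = 206/484 = 0.42562
  receipt: recall = 849/1230 = 0.69024
  contract: recall = 1229/1421 = 0.86488
  resume: recall = 485/525 = 0.92381
  letter: recall = 323/708 = 0.45621
Mean = (0.42562 + 0.69024 + 0.86488 + 0.92381 + 0.45621) / 5 = 0.6722

0.6722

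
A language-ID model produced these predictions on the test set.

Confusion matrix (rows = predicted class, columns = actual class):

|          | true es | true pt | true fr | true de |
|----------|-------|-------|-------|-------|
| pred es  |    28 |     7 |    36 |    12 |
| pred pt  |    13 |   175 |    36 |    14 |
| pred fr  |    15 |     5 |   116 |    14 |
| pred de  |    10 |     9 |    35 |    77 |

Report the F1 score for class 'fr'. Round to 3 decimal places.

Take TP from the diagonal, FP from the rest of the 'fr' prediction marginal, FN from the rest of the 'fr' actual marginal.
F1 score = 2·TP/(2·TP+FP+FN).
fr: TP=116, FP=15+5+14=34, FN=36+36+35=107 → 232/373 = 0.6220

0.622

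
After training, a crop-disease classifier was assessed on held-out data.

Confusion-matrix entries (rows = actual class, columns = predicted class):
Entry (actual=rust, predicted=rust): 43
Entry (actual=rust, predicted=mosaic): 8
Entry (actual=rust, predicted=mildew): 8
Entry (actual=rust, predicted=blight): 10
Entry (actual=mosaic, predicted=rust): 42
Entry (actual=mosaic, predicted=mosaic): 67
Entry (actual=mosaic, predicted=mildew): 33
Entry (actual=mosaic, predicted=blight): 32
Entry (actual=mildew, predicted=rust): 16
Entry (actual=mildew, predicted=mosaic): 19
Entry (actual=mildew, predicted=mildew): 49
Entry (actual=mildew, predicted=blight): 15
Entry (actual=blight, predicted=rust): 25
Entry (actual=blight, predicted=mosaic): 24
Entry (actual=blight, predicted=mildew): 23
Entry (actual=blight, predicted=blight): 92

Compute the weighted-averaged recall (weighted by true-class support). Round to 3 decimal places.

Per-class recall (TP/(TP+FN)):
  rust: TP=43, FN=8+8+10=26 → 43/69 = 0.6232
  mosaic: TP=67, FN=42+33+32=107 → 67/174 = 0.3851
  mildew: TP=49, FN=16+19+15=50 → 49/99 = 0.4949
  blight: TP=92, FN=25+24+23=72 → 92/164 = 0.5610
Weighted-recall = Σ (supportᵢ/N)·recallᵢ with N=506: (69/506)·0.6232 + (174/506)·0.3851 + (99/506)·0.4949 + (164/506)·0.5610 = 0.496

0.496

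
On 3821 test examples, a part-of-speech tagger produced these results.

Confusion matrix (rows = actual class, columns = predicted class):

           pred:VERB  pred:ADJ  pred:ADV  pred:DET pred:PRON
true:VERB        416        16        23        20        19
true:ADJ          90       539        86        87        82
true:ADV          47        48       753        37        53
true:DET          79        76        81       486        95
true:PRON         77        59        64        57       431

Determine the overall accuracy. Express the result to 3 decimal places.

0.687

Accuracy = trace / total = (416+539+753+486+431=2625) / 3821 = 2625/3821 = 0.687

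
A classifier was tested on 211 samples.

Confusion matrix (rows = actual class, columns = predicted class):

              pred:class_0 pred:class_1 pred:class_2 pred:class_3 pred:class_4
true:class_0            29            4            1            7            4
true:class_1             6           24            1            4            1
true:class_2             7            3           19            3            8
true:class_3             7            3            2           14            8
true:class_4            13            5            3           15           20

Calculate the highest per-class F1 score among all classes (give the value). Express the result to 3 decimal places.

Per-class F1 score (2·TP/(2·TP+FP+FN)):
  class_0: TP=29, FP=6+7+7+13=33, FN=4+1+7+4=16 → 58/107 = 0.5421
  class_1: TP=24, FP=4+3+3+5=15, FN=6+1+4+1=12 → 48/75 = 0.6400
  class_2: TP=19, FP=1+1+2+3=7, FN=7+3+3+8=21 → 38/66 = 0.5758
  class_3: TP=14, FP=7+4+3+15=29, FN=7+3+2+8=20 → 28/77 = 0.3636
  class_4: TP=20, FP=4+1+8+8=21, FN=13+5+3+15=36 → 40/97 = 0.4124
Highest is class 'class_1' with F1 score = 0.640.

0.640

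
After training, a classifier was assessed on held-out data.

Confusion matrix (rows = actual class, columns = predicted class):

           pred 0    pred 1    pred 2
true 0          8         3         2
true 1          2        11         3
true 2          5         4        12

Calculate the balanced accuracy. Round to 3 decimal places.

0.625

Balanced accuracy = mean of per-class recall.
  0: recall = 8/13 = 0.6154
  1: recall = 11/16 = 0.6875
  2: recall = 12/21 = 0.5714
Mean = (0.6154 + 0.6875 + 0.5714) / 3 = 0.625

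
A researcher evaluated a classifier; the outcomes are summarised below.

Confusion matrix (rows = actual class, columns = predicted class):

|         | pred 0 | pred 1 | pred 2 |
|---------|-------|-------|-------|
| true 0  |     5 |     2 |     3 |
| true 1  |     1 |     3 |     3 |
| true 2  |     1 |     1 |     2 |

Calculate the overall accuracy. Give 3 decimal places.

0.476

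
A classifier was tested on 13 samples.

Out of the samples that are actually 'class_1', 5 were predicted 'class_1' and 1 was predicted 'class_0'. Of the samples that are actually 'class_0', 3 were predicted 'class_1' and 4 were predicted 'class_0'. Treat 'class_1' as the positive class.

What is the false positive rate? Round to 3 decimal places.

0.429

FPR = FP/(FP+TN) = 3/(3+4) = 0.429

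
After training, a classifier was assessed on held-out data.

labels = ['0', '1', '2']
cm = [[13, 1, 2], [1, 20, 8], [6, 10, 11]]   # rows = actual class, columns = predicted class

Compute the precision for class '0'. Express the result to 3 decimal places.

0.650

Treat '0' as positive and all other classes as negative.
precision = TP/(TP+FP).
0: TP=13, FP=1+6=7 → 13/20 = 0.6500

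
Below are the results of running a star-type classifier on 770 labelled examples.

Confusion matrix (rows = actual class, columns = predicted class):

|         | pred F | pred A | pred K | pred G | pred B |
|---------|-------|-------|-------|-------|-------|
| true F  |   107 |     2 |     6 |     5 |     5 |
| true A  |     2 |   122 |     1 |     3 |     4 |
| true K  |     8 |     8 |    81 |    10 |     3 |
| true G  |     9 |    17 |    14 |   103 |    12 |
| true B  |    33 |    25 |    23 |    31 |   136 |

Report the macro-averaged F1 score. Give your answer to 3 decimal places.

0.716

Per-class F1 score (2·TP/(2·TP+FP+FN)):
  F: TP=107, FP=2+8+9+33=52, FN=2+6+5+5=18 → 214/284 = 0.7535
  A: TP=122, FP=2+8+17+25=52, FN=2+1+3+4=10 → 244/306 = 0.7974
  K: TP=81, FP=6+1+14+23=44, FN=8+8+10+3=29 → 162/235 = 0.6894
  G: TP=103, FP=5+3+10+31=49, FN=9+17+14+12=52 → 206/307 = 0.6710
  B: TP=136, FP=5+4+3+12=24, FN=33+25+23+31=112 → 272/408 = 0.6667
Macro-F1 score = mean = (0.7535 + 0.7974 + 0.6894 + 0.6710 + 0.6667) / 5 = 0.716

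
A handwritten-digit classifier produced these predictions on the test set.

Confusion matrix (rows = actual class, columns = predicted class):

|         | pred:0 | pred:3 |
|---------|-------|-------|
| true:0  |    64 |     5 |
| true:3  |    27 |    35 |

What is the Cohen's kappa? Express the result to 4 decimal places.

Observed agreement pₒ = trace/N = 99/131 = 0.75573
Expected agreement pₑ = Σ (rowᵢ·colᵢ)/N² = (69·91 + 62·40)/131² = 0.51040
κ = (pₒ − pₑ)/(1 − pₑ) = (0.75573 − 0.51040)/(1 − 0.51040) = 0.5011

0.5011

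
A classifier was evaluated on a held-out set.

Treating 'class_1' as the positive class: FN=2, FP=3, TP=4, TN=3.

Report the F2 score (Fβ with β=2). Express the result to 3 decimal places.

0.645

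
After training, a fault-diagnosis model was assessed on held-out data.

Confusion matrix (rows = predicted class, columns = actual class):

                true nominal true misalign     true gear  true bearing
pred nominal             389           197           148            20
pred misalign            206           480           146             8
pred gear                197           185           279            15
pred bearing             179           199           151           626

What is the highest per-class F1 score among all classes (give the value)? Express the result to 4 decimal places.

Per-class F1 score (2·TP/(2·TP+FP+FN)):
  nominal: TP=389, FP=197+148+20=365, FN=206+197+179=582 → 778/1725 = 0.45101
  misalign: TP=480, FP=206+146+8=360, FN=197+185+199=581 → 960/1901 = 0.50500
  gear: TP=279, FP=197+185+15=397, FN=148+146+151=445 → 558/1400 = 0.39857
  bearing: TP=626, FP=179+199+151=529, FN=20+8+15=43 → 1252/1824 = 0.68640
Highest is class 'bearing' with F1 score = 0.6864.

0.6864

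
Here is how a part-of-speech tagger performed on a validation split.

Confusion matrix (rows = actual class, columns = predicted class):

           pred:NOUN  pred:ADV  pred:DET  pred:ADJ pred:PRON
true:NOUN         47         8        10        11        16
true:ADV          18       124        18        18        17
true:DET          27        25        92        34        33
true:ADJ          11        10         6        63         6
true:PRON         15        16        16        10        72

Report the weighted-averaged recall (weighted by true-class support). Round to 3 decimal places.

0.550

Per-class recall (TP/(TP+FN)):
  NOUN: TP=47, FN=8+10+11+16=45 → 47/92 = 0.5109
  ADV: TP=124, FN=18+18+18+17=71 → 124/195 = 0.6359
  DET: TP=92, FN=27+25+34+33=119 → 92/211 = 0.4360
  ADJ: TP=63, FN=11+10+6+6=33 → 63/96 = 0.6563
  PRON: TP=72, FN=15+16+16+10=57 → 72/129 = 0.5581
Weighted-recall = Σ (supportᵢ/N)·recallᵢ with N=723: (92/723)·0.5109 + (195/723)·0.6359 + (211/723)·0.4360 + (96/723)·0.6563 + (129/723)·0.5581 = 0.550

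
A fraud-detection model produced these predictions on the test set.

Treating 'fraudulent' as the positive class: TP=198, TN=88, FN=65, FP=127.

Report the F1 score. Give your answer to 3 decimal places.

Precision = TP/(TP+FP) = 198/325 = 0.6092
Recall = TP/(TP+FN) = 198/263 = 0.7529
F1 = 2·TP/(2·TP+FP+FN) = 396/588 = 0.673

0.673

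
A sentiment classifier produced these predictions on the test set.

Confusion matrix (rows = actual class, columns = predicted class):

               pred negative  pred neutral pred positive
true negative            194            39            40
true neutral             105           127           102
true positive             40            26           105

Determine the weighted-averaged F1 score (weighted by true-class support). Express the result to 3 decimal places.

0.540

Per-class F1 score (2·TP/(2·TP+FP+FN)):
  negative: TP=194, FP=105+40=145, FN=39+40=79 → 388/612 = 0.6340
  neutral: TP=127, FP=39+26=65, FN=105+102=207 → 254/526 = 0.4829
  positive: TP=105, FP=40+102=142, FN=40+26=66 → 210/418 = 0.5024
Weighted-F1 score = Σ (supportᵢ/N)·F1 scoreᵢ with N=778: (273/778)·0.6340 + (334/778)·0.4829 + (171/778)·0.5024 = 0.540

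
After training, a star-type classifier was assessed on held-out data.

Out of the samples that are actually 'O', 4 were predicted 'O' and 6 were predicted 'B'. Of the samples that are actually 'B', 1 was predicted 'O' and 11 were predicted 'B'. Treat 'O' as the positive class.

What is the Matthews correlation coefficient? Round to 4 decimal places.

0.3763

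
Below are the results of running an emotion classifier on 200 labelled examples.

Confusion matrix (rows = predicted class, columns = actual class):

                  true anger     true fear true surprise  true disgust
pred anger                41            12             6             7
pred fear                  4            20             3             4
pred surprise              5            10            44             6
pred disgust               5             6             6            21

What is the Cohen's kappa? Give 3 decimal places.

0.500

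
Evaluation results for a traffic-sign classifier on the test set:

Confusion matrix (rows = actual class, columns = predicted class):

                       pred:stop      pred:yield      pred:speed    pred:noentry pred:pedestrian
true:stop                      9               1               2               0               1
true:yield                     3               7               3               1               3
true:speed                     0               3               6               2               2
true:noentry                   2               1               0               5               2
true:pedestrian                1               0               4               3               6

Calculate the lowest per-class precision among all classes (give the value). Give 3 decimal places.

0.400

Per-class precision (TP/(TP+FP)):
  stop: TP=9, FP=3+0+2+1=6 → 9/15 = 0.6000
  yield: TP=7, FP=1+3+1+0=5 → 7/12 = 0.5833
  speed: TP=6, FP=2+3+0+4=9 → 6/15 = 0.4000
  noentry: TP=5, FP=0+1+2+3=6 → 5/11 = 0.4545
  pedestrian: TP=6, FP=1+3+2+2=8 → 6/14 = 0.4286
Lowest is class 'speed' with precision = 0.400.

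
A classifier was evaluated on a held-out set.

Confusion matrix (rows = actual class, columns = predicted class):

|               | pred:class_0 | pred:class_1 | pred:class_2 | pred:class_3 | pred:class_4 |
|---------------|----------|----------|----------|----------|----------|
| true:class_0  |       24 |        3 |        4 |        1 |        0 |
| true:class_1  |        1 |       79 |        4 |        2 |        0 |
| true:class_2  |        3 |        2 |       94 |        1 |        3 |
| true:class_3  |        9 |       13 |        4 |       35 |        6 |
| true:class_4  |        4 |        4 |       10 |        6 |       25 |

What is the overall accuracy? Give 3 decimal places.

0.763

Accuracy = trace / total = (24+79+94+35+25=257) / 337 = 257/337 = 0.763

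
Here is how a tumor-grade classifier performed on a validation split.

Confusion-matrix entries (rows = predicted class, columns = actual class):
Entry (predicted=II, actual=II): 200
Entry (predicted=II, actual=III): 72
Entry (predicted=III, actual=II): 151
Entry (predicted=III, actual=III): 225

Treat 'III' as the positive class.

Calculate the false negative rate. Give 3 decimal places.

0.242

FNR = FN/(FN+TP) = 72/(72+225) = 0.242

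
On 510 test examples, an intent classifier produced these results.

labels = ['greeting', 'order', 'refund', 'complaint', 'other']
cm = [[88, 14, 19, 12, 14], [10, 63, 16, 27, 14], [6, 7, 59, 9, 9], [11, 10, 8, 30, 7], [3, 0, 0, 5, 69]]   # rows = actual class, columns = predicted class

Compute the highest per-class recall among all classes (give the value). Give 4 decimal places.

Per-class recall (TP/(TP+FN)):
  greeting: TP=88, FN=14+19+12+14=59 → 88/147 = 0.59864
  order: TP=63, FN=10+16+27+14=67 → 63/130 = 0.48462
  refund: TP=59, FN=6+7+9+9=31 → 59/90 = 0.65556
  complaint: TP=30, FN=11+10+8+7=36 → 30/66 = 0.45455
  other: TP=69, FN=3+0+0+5=8 → 69/77 = 0.89610
Highest is class 'other' with recall = 0.8961.

0.8961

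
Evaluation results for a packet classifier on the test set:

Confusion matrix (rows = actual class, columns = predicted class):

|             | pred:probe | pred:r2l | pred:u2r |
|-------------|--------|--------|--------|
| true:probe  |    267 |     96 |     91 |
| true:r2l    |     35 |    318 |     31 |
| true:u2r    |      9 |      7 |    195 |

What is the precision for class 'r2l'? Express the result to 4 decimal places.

precision = TP/(TP+FP).
r2l: TP=318, FP=96+7=103 → 318/421 = 0.75534

0.7553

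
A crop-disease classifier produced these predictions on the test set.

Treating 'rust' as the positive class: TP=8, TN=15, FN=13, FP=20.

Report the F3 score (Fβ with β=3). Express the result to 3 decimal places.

Fβ = (1+β²)·TP / ((1+β²)·TP + β²·FN + FP), with β²=9
= 10·8 / (10·8 + 9·13 + 20) = 0.369

0.369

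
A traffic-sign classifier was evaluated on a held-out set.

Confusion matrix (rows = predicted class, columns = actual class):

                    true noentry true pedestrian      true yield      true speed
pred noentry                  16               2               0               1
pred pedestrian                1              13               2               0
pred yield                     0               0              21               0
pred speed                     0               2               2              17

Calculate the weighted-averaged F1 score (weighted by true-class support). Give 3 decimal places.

0.870

Per-class F1 score (2·TP/(2·TP+FP+FN)):
  noentry: TP=16, FP=2+0+1=3, FN=1+0+0=1 → 32/36 = 0.8889
  pedestrian: TP=13, FP=1+2+0=3, FN=2+0+2=4 → 26/33 = 0.7879
  yield: TP=21, FP=0+0+0=0, FN=0+2+2=4 → 42/46 = 0.9130
  speed: TP=17, FP=0+2+2=4, FN=1+0+0=1 → 34/39 = 0.8718
Weighted-F1 score = Σ (supportᵢ/N)·F1 scoreᵢ with N=77: (17/77)·0.8889 + (17/77)·0.7879 + (25/77)·0.9130 + (18/77)·0.8718 = 0.870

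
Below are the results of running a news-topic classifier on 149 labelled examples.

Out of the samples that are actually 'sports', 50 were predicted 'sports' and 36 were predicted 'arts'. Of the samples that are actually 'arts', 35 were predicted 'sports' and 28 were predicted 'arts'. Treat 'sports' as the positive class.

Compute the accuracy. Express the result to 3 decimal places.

Accuracy = (TP+TN)/N = (50+28)/149 = 0.523

0.523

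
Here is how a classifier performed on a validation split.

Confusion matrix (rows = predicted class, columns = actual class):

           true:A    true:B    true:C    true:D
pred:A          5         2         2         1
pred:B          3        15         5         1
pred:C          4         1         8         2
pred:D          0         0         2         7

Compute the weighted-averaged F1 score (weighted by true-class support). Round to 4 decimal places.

Per-class F1 score (2·TP/(2·TP+FP+FN)):
  A: TP=5, FP=2+2+1=5, FN=3+4+0=7 → 10/22 = 0.45455
  B: TP=15, FP=3+5+1=9, FN=2+1+0=3 → 30/42 = 0.71429
  C: TP=8, FP=4+1+2=7, FN=2+5+2=9 → 16/32 = 0.50000
  D: TP=7, FP=0+0+2=2, FN=1+1+2=4 → 14/20 = 0.70000
Weighted-F1 score = Σ (supportᵢ/N)·F1 scoreᵢ with N=58: (12/58)·0.45455 + (18/58)·0.71429 + (17/58)·0.50000 + (11/58)·0.70000 = 0.5950

0.5950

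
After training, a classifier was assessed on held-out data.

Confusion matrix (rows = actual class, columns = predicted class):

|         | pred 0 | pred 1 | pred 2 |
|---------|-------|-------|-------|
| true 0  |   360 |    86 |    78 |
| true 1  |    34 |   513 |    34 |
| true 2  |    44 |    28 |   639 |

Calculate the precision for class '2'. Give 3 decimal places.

precision = TP/(TP+FP).
2: TP=639, FP=78+34=112 → 639/751 = 0.8509

0.851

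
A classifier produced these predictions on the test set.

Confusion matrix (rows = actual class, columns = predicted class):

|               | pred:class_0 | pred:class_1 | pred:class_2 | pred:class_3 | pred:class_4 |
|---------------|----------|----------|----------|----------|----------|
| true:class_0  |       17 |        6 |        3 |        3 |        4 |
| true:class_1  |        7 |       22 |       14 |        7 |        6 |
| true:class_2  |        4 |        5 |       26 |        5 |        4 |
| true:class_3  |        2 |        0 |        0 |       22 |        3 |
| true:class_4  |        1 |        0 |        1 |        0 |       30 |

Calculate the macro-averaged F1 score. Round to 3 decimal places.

Per-class F1 score (2·TP/(2·TP+FP+FN)):
  class_0: TP=17, FP=7+4+2+1=14, FN=6+3+3+4=16 → 34/64 = 0.5313
  class_1: TP=22, FP=6+5+0+0=11, FN=7+14+7+6=34 → 44/89 = 0.4944
  class_2: TP=26, FP=3+14+0+1=18, FN=4+5+5+4=18 → 52/88 = 0.5909
  class_3: TP=22, FP=3+7+5+0=15, FN=2+0+0+3=5 → 44/64 = 0.6875
  class_4: TP=30, FP=4+6+4+3=17, FN=1+0+1+0=2 → 60/79 = 0.7595
Macro-F1 score = mean = (0.5313 + 0.4944 + 0.5909 + 0.6875 + 0.7595) / 5 = 0.613

0.613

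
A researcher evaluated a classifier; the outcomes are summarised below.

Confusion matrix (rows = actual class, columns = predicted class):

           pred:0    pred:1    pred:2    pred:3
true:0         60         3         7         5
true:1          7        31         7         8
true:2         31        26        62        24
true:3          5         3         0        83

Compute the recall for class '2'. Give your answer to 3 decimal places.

0.434

recall = TP/(TP+FN).
2: TP=62, FN=31+26+24=81 → 62/143 = 0.4336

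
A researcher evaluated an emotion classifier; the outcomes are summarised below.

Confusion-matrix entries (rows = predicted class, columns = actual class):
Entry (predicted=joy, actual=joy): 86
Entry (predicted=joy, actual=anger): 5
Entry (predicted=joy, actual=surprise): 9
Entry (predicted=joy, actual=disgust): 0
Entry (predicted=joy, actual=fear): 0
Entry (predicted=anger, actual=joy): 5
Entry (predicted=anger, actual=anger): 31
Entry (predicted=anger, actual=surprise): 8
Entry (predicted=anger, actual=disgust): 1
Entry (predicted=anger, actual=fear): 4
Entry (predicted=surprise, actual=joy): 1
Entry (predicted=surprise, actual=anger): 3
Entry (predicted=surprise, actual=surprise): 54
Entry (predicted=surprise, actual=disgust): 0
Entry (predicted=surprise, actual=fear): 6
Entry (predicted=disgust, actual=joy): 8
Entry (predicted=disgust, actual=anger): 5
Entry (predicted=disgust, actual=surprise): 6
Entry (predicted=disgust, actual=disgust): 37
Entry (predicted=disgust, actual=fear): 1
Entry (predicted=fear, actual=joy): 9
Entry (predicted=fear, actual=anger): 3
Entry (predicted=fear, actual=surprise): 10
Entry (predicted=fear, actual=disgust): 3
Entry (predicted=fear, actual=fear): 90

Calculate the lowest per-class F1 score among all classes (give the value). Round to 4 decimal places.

Per-class F1 score (2·TP/(2·TP+FP+FN)):
  joy: TP=86, FP=5+9+0+0=14, FN=5+1+8+9=23 → 172/209 = 0.82297
  anger: TP=31, FP=5+8+1+4=18, FN=5+3+5+3=16 → 62/96 = 0.64583
  surprise: TP=54, FP=1+3+0+6=10, FN=9+8+6+10=33 → 108/151 = 0.71523
  disgust: TP=37, FP=8+5+6+1=20, FN=0+1+0+3=4 → 74/98 = 0.75510
  fear: TP=90, FP=9+3+10+3=25, FN=0+4+6+1=11 → 180/216 = 0.83333
Lowest is class 'anger' with F1 score = 0.6458.

0.6458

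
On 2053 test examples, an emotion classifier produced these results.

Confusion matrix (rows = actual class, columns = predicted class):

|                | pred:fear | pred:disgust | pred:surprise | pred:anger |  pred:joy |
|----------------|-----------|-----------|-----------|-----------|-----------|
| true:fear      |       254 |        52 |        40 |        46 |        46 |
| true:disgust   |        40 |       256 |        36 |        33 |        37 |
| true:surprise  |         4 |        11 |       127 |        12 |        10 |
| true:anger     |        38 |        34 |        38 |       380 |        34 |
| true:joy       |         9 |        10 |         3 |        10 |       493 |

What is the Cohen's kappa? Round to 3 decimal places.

0.662

Observed agreement pₒ = trace/N = 1510/2053 = 0.7355
Expected agreement pₑ = Σ (rowᵢ·colᵢ)/N² = (438·345 + 402·363 + 164·244 + 524·481 + 525·620)/2053² = 0.2170
κ = (pₒ − pₑ)/(1 − pₑ) = (0.7355 − 0.2170)/(1 − 0.2170) = 0.662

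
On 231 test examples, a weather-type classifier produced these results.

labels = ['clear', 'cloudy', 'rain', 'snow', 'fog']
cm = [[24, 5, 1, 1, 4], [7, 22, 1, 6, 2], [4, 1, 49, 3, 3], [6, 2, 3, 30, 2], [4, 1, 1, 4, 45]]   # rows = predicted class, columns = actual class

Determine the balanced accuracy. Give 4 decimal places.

0.7239

Balanced accuracy = mean of per-class recall.
  clear: recall = 24/45 = 0.53333
  cloudy: recall = 22/31 = 0.70968
  rain: recall = 49/55 = 0.89091
  snow: recall = 30/44 = 0.68182
  fog: recall = 45/56 = 0.80357
Mean = (0.53333 + 0.70968 + 0.89091 + 0.68182 + 0.80357) / 5 = 0.7239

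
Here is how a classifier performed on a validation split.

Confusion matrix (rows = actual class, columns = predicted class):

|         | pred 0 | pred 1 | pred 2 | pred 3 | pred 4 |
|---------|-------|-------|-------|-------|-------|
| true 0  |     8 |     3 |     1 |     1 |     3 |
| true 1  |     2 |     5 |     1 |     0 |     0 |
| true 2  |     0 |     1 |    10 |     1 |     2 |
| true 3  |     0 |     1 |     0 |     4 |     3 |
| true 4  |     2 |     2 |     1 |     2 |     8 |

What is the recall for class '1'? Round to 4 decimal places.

0.6250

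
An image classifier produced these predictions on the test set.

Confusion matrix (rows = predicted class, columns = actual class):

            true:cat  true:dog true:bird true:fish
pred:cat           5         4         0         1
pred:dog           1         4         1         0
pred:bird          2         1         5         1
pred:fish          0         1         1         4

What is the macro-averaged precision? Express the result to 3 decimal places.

0.597

Per-class precision (TP/(TP+FP)):
  cat: TP=5, FP=4+0+1=5 → 5/10 = 0.5000
  dog: TP=4, FP=1+1+0=2 → 4/6 = 0.6667
  bird: TP=5, FP=2+1+1=4 → 5/9 = 0.5556
  fish: TP=4, FP=0+1+1=2 → 4/6 = 0.6667
Macro-precision = mean = (0.5000 + 0.6667 + 0.5556 + 0.6667) / 4 = 0.597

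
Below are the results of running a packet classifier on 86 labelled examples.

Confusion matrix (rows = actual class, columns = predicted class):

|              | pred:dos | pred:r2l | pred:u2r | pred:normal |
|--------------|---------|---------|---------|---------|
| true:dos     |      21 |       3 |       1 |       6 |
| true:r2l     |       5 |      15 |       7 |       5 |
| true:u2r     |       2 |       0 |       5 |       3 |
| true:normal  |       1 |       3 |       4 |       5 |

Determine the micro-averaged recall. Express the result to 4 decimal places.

Micro-averaging pools counts across classes: ΣTP=46, ΣFP=40, ΣFN=40.
Micro-recall = TP/(TP+FN) on pooled counts = 0.5349 (equals overall accuracy in single-label multiclass).

0.5349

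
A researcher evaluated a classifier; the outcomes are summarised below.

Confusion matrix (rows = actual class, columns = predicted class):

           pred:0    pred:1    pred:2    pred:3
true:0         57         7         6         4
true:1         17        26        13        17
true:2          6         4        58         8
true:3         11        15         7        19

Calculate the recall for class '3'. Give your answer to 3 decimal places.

Treat '3' as positive and all other classes as negative.
recall = TP/(TP+FN).
3: TP=19, FN=11+15+7=33 → 19/52 = 0.3654

0.365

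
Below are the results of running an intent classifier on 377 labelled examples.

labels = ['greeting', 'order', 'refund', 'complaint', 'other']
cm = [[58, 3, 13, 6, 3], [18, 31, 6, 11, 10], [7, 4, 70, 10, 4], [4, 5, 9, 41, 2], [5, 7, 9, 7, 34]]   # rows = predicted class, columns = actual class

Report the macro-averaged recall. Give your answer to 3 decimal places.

Per-class recall (TP/(TP+FN)):
  greeting: TP=58, FN=18+7+4+5=34 → 58/92 = 0.6304
  order: TP=31, FN=3+4+5+7=19 → 31/50 = 0.6200
  refund: TP=70, FN=13+6+9+9=37 → 70/107 = 0.6542
  complaint: TP=41, FN=6+11+10+7=34 → 41/75 = 0.5467
  other: TP=34, FN=3+10+4+2=19 → 34/53 = 0.6415
Macro-recall = mean = (0.6304 + 0.6200 + 0.6542 + 0.5467 + 0.6415) / 5 = 0.619

0.619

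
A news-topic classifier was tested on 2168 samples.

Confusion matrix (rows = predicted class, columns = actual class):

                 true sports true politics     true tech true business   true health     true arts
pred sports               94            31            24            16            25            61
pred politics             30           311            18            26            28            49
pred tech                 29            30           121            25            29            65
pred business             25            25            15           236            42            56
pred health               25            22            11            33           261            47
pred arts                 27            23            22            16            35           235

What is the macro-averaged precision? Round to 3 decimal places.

0.559

Per-class precision (TP/(TP+FP)):
  sports: TP=94, FP=31+24+16+25+61=157 → 94/251 = 0.3745
  politics: TP=311, FP=30+18+26+28+49=151 → 311/462 = 0.6732
  tech: TP=121, FP=29+30+25+29+65=178 → 121/299 = 0.4047
  business: TP=236, FP=25+25+15+42+56=163 → 236/399 = 0.5915
  health: TP=261, FP=25+22+11+33+47=138 → 261/399 = 0.6541
  arts: TP=235, FP=27+23+22+16+35=123 → 235/358 = 0.6564
Macro-precision = mean = (0.3745 + 0.6732 + 0.4047 + 0.5915 + 0.6541 + 0.6564) / 6 = 0.559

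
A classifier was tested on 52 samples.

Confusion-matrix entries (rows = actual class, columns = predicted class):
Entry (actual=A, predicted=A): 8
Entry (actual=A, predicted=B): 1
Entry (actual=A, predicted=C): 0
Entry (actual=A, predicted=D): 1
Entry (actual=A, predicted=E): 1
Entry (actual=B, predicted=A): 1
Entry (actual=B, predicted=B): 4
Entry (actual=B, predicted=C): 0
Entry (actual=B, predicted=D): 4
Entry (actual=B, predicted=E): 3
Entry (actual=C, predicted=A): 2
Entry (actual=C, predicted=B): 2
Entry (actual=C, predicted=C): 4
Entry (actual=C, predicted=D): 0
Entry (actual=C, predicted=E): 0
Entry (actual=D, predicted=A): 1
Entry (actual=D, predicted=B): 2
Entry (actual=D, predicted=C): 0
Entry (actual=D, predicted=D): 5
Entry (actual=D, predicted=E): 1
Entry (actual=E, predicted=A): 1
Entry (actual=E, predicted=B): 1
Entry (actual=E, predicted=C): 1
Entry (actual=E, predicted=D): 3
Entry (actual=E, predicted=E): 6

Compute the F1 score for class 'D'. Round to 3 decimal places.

F1 score = 2·TP/(2·TP+FP+FN).
D: TP=5, FP=1+4+0+3=8, FN=1+2+0+1=4 → 10/22 = 0.4545

0.455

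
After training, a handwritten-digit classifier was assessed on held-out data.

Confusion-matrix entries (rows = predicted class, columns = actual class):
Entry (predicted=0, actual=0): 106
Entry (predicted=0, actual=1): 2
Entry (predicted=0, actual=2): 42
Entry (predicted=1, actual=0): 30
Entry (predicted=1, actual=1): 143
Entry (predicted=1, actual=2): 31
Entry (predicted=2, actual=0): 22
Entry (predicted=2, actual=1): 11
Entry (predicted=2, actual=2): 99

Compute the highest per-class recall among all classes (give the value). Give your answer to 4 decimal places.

0.9167

Per-class recall (TP/(TP+FN)):
  0: TP=106, FN=30+22=52 → 106/158 = 0.67089
  1: TP=143, FN=2+11=13 → 143/156 = 0.91667
  2: TP=99, FN=42+31=73 → 99/172 = 0.57558
Highest is class '1' with recall = 0.9167.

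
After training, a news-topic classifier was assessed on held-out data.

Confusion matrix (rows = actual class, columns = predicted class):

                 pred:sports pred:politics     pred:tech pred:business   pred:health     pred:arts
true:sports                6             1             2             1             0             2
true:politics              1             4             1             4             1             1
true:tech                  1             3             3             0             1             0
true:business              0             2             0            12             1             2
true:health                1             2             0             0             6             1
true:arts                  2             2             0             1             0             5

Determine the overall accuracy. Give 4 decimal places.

Accuracy = trace / total = (6+4+3+12+6+5=36) / 69 = 36/69 = 0.5217

0.5217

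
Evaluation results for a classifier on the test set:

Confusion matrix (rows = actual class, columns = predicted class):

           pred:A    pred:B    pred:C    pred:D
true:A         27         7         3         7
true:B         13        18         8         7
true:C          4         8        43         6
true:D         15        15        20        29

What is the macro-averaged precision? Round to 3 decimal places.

Per-class precision (TP/(TP+FP)):
  A: TP=27, FP=13+4+15=32 → 27/59 = 0.4576
  B: TP=18, FP=7+8+15=30 → 18/48 = 0.3750
  C: TP=43, FP=3+8+20=31 → 43/74 = 0.5811
  D: TP=29, FP=7+7+6=20 → 29/49 = 0.5918
Macro-precision = mean = (0.4576 + 0.3750 + 0.5811 + 0.5918) / 4 = 0.501

0.501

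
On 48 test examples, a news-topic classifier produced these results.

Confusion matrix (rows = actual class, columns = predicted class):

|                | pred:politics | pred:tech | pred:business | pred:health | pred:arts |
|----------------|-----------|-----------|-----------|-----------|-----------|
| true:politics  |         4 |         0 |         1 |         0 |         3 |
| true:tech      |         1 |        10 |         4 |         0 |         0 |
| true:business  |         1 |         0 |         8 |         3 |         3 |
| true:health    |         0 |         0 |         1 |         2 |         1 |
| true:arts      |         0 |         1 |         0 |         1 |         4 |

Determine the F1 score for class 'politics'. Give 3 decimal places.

Treat 'politics' as positive and all other classes as negative.
F1 score = 2·TP/(2·TP+FP+FN).
politics: TP=4, FP=1+1+0+0=2, FN=0+1+0+3=4 → 8/14 = 0.5714

0.571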